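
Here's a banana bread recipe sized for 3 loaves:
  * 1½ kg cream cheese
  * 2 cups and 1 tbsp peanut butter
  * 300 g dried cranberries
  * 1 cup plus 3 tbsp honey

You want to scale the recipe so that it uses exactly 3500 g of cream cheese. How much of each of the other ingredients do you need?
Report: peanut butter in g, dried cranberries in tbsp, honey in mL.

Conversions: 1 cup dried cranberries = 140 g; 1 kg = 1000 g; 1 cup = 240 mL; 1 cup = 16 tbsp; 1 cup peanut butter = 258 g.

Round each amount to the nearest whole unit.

peanut butter: 1242 g; dried cranberries: 80 tbsp; honey: 665 mL

The original recipe has 1500 g of cream cheese, so the scaling factor is 3500 ÷ 1500 = 7/3.
peanut butter: (2 cup + 1 tbsp = 2.0625 cup) × 7/3 × 258 g/cup ≈ 1242 g
dried cranberries: 300 g × 7/3 ÷ 140 g/cup × 16 tbsp/cup = 80 tbsp
honey: (1 cup + 3 tbsp = 1.1875 cup) × 7/3 × 240 mL/cup = 665 mL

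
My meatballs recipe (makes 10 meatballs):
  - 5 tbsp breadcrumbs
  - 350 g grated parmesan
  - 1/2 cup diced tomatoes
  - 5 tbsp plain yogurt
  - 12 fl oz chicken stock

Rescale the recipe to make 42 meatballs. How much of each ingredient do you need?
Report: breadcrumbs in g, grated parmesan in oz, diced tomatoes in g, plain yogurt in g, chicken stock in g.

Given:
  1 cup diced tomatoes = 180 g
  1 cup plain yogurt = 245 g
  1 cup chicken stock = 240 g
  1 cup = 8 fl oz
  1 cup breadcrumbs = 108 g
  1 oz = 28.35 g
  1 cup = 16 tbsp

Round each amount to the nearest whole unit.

breadcrumbs: 142 g; grated parmesan: 52 oz; diced tomatoes: 378 g; plain yogurt: 322 g; chicken stock: 1512 g

Scaling factor: 42/10 = 21/5 = 4.2.
breadcrumbs: 5 tbsp × 21/5 ÷ 16 tbsp/cup × 108 g/cup ≈ 142 g
grated parmesan: 350 g × 21/5 ÷ 28.35 g/oz ≈ 52 oz
diced tomatoes: 0.5 cup × 21/5 × 180 g/cup = 378 g
plain yogurt: 5 tbsp × 21/5 ÷ 16 tbsp/cup × 245 g/cup ≈ 322 g
chicken stock: 12 fl oz × 21/5 ÷ 8 fl oz/cup × 240 g/cup = 1512 g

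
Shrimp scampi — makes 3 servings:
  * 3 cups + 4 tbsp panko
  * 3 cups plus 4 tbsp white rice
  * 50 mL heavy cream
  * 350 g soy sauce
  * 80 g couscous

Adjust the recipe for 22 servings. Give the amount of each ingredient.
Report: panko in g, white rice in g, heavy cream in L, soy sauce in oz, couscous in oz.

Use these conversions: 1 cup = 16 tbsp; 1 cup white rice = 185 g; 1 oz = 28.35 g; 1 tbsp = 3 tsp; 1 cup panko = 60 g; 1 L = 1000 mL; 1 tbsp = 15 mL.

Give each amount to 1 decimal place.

Scaling factor: 22/3.
panko: (3 cup + 4 tbsp = 3.25 cup) × 22/3 × 60 g/cup = 1430.0 g
white rice: (3 cup + 4 tbsp = 3.25 cup) × 22/3 × 185 g/cup ≈ 4409.2 g
heavy cream: 50 mL × 22/3 ÷ 1000 mL/L ≈ 0.4 L
soy sauce: 350 g × 22/3 ÷ 28.35 g/oz ≈ 90.5 oz
couscous: 80 g × 22/3 ÷ 28.35 g/oz ≈ 20.7 oz

panko: 1430.0 g; white rice: 4409.2 g; heavy cream: 0.4 L; soy sauce: 90.5 oz; couscous: 20.7 oz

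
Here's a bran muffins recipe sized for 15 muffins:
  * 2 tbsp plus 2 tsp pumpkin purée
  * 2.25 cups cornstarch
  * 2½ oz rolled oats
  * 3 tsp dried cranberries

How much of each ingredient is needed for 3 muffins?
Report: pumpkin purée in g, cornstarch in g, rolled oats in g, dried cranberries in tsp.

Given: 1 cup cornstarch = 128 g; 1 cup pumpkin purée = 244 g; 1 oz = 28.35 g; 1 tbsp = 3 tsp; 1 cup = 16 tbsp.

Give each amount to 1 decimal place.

Scaling factor: 3/15 = 1/5 = 0.2.
pumpkin purée: (2 tbsp + 2 tsp = 8/3 tbsp) × 1/5 ÷ 16 tbsp/cup × 244 g/cup ≈ 8.1 g
cornstarch: 2.25 cup × 1/5 × 128 g/cup = 57.6 g
rolled oats: 2.5 oz × 1/5 × 28.35 g/oz ≈ 14.2 g
dried cranberries: 3 tsp × 1/5 = 0.6 tsp

pumpkin purée: 8.1 g; cornstarch: 57.6 g; rolled oats: 14.2 g; dried cranberries: 0.6 tsp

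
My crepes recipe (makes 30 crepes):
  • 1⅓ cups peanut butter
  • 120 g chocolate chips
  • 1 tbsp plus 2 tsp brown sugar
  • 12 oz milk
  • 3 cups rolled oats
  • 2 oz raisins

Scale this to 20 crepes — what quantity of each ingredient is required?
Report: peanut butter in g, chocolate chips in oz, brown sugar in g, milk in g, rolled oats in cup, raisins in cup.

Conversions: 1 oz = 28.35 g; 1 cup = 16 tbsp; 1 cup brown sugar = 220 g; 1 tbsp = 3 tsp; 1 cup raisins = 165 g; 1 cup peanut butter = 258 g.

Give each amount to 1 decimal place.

Scaling factor: 20/30 = 2/3.
peanut butter: 4/3 cup × 2/3 × 258 g/cup ≈ 229.3 g
chocolate chips: 120 g × 2/3 ÷ 28.35 g/oz ≈ 2.8 oz
brown sugar: (1 tbsp + 2 tsp = 5/3 tbsp) × 2/3 ÷ 16 tbsp/cup × 220 g/cup ≈ 15.3 g
milk: 12 oz × 2/3 × 28.35 g/oz = 226.8 g
rolled oats: 3 cup × 2/3 = 2.0 cup
raisins: 2 oz × 2/3 × 28.35 g/oz ÷ 165 g/cup ≈ 0.2 cup

peanut butter: 229.3 g; chocolate chips: 2.8 oz; brown sugar: 15.3 g; milk: 226.8 g; rolled oats: 2.0 cup; raisins: 0.2 cup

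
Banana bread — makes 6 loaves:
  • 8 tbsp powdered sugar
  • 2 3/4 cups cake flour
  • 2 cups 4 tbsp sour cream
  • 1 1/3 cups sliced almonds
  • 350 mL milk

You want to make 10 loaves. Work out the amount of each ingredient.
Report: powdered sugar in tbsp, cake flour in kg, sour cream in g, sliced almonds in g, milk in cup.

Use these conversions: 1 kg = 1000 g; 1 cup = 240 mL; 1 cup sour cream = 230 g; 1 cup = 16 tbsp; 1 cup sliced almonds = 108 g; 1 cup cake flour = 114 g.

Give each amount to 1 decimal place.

powdered sugar: 13.3 tbsp; cake flour: 0.5 kg; sour cream: 862.5 g; sliced almonds: 240.0 g; milk: 2.4 cup

Scaling factor: 10/6 = 5/3.
powdered sugar: 8 tbsp × 5/3 ≈ 13.3 tbsp
cake flour: 2.75 cup × 5/3 × 114 g/cup ÷ 1000 g/kg ≈ 0.5 kg
sour cream: (2 cup + 4 tbsp = 2.25 cup) × 5/3 × 230 g/cup = 862.5 g
sliced almonds: 4/3 cup × 5/3 × 108 g/cup = 240.0 g
milk: 350 mL × 5/3 ÷ 240 mL/cup ≈ 2.4 cup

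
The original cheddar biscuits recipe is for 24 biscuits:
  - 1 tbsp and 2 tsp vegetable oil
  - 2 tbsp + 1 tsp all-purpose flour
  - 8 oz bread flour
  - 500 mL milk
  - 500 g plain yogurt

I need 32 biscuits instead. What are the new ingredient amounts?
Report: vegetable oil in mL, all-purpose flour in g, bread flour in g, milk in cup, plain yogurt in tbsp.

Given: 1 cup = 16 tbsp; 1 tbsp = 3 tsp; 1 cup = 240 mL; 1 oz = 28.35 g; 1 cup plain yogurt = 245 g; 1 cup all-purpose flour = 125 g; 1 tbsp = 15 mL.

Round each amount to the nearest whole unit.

vegetable oil: 33 mL; all-purpose flour: 24 g; bread flour: 302 g; milk: 3 cup; plain yogurt: 44 tbsp

Scaling factor: 32/24 = 4/3.
vegetable oil: (1 tbsp + 2 tsp = 5/3 tbsp) × 4/3 × 15 mL/tbsp ≈ 33 mL
all-purpose flour: (2 tbsp + 1 tsp = 7/3 tbsp) × 4/3 ÷ 16 tbsp/cup × 125 g/cup ≈ 24 g
bread flour: 8 oz × 4/3 × 28.35 g/oz ≈ 302 g
milk: 500 mL × 4/3 ÷ 240 mL/cup ≈ 3 cup
plain yogurt: 500 g × 4/3 ÷ 245 g/cup × 16 tbsp/cup ≈ 44 tbsp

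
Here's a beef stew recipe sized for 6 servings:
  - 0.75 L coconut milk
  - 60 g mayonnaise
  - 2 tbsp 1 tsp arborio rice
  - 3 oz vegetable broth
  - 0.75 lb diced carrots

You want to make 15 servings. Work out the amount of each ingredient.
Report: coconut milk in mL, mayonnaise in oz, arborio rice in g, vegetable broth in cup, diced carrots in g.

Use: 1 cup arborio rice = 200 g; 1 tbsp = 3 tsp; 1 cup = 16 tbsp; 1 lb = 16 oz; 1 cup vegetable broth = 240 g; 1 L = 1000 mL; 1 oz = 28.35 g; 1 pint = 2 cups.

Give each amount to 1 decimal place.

Scaling factor: 15/6 = 5/2 = 2.5.
coconut milk: 0.75 L × 5/2 × 1000 mL/L = 1875.0 mL
mayonnaise: 60 g × 5/2 ÷ 28.35 g/oz ≈ 5.3 oz
arborio rice: (2 tbsp + 1 tsp = 7/3 tbsp) × 5/2 ÷ 16 tbsp/cup × 200 g/cup ≈ 72.9 g
vegetable broth: 3 oz × 5/2 × 28.35 g/oz ÷ 240 g/cup ≈ 0.9 cup
diced carrots: 0.75 lb × 5/2 × 16 oz/lb × 28.35 g/oz = 850.5 g

coconut milk: 1875.0 mL; mayonnaise: 5.3 oz; arborio rice: 72.9 g; vegetable broth: 0.9 cup; diced carrots: 850.5 g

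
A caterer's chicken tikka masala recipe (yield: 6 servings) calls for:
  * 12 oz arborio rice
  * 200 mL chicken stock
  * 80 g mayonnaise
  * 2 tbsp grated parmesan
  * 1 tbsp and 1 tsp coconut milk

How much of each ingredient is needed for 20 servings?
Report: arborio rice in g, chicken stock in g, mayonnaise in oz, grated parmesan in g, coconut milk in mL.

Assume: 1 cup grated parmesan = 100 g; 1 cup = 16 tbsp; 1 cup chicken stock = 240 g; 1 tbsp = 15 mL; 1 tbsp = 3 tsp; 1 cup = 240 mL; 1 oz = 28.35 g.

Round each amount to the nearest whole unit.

arborio rice: 1134 g; chicken stock: 667 g; mayonnaise: 9 oz; grated parmesan: 42 g; coconut milk: 67 mL

Scaling factor: 20/6 = 10/3.
arborio rice: 12 oz × 10/3 × 28.35 g/oz = 1134 g
chicken stock: 200 mL × 10/3 ÷ 240 mL/cup × 240 g/cup ≈ 667 g
mayonnaise: 80 g × 10/3 ÷ 28.35 g/oz ≈ 9 oz
grated parmesan: 2 tbsp × 10/3 ÷ 16 tbsp/cup × 100 g/cup ≈ 42 g
coconut milk: (1 tbsp + 1 tsp = 4/3 tbsp) × 10/3 × 15 mL/tbsp ≈ 67 mL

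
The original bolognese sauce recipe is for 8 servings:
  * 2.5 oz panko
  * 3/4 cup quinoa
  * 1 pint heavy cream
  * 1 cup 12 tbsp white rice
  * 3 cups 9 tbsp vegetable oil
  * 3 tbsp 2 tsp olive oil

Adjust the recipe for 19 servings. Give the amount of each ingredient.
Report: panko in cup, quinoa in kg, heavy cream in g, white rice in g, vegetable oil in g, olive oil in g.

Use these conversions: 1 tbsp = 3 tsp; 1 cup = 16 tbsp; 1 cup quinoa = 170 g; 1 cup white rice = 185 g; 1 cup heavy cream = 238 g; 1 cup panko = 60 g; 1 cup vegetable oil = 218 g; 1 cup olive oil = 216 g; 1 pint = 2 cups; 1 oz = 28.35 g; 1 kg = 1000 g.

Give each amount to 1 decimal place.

Scaling factor: 19/8 = 2.375.
panko: 2.5 oz × 19/8 × 28.35 g/oz ÷ 60 g/cup ≈ 2.8 cup
quinoa: 0.75 cup × 19/8 × 170 g/cup ÷ 1000 g/kg ≈ 0.3 kg
heavy cream: 1 pint × 19/8 × 2 cup/pint × 238 g/cup = 1130.5 g
white rice: (1 cup + 12 tbsp = 1.75 cup) × 19/8 × 185 g/cup ≈ 768.9 g
vegetable oil: (3 cup + 9 tbsp = 3.5625 cup) × 19/8 × 218 g/cup ≈ 1844.5 g
olive oil: (3 tbsp + 2 tsp = 11/3 tbsp) × 19/8 ÷ 16 tbsp/cup × 216 g/cup ≈ 117.6 g

panko: 2.8 cup; quinoa: 0.3 kg; heavy cream: 1130.5 g; white rice: 768.9 g; vegetable oil: 1844.5 g; olive oil: 117.6 g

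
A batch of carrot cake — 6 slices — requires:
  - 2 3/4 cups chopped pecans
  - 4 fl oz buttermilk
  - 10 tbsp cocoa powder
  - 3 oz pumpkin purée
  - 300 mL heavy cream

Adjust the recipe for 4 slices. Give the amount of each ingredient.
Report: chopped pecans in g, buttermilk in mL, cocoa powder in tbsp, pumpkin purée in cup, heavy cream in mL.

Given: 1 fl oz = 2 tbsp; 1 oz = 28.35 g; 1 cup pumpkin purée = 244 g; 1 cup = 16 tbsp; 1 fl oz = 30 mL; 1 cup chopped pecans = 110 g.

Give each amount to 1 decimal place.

chopped pecans: 201.7 g; buttermilk: 80.0 mL; cocoa powder: 6.7 tbsp; pumpkin purée: 0.2 cup; heavy cream: 200.0 mL

Scaling factor: 4/6 = 2/3.
chopped pecans: 2.75 cup × 2/3 × 110 g/cup ≈ 201.7 g
buttermilk: 4 fl oz × 2/3 × 30 mL/fl oz = 80.0 mL
cocoa powder: 10 tbsp × 2/3 ≈ 6.7 tbsp
pumpkin purée: 3 oz × 2/3 × 28.35 g/oz ÷ 244 g/cup ≈ 0.2 cup
heavy cream: 300 mL × 2/3 = 200.0 mL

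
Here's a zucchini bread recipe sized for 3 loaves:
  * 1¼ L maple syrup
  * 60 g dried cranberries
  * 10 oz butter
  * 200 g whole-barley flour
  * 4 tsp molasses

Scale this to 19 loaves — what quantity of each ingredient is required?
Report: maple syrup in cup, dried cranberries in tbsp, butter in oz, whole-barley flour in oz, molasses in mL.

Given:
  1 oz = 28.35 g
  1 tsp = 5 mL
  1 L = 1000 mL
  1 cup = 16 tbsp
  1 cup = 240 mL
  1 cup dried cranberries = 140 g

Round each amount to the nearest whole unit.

Scaling factor: 19/3.
maple syrup: 1.25 L × 19/3 × 1000 mL/L ÷ 240 mL/cup ≈ 33 cup
dried cranberries: 60 g × 19/3 ÷ 140 g/cup × 16 tbsp/cup ≈ 43 tbsp
butter: 10 oz × 19/3 ≈ 63 oz
whole-barley flour: 200 g × 19/3 ÷ 28.35 g/oz ≈ 45 oz
molasses: 4 tsp × 19/3 × 5 mL/tsp ≈ 127 mL

maple syrup: 33 cup; dried cranberries: 43 tbsp; butter: 63 oz; whole-barley flour: 45 oz; molasses: 127 mL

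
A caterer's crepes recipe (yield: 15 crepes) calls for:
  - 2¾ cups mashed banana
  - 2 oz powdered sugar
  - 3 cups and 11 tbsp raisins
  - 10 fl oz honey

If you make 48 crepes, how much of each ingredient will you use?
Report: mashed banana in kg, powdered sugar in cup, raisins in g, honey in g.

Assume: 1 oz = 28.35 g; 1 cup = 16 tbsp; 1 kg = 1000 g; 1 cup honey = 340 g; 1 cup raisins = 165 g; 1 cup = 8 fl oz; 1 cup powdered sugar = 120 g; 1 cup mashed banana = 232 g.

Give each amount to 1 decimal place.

Scaling factor: 48/15 = 16/5 = 3.2.
mashed banana: 2.75 cup × 16/5 × 232 g/cup ÷ 1000 g/kg ≈ 2.0 kg
powdered sugar: 2 oz × 16/5 × 28.35 g/oz ÷ 120 g/cup ≈ 1.5 cup
raisins: (3 cup + 11 tbsp = 3.6875 cup) × 16/5 × 165 g/cup = 1947.0 g
honey: 10 fl oz × 16/5 ÷ 8 fl oz/cup × 340 g/cup = 1360.0 g

mashed banana: 2.0 kg; powdered sugar: 1.5 cup; raisins: 1947.0 g; honey: 1360.0 g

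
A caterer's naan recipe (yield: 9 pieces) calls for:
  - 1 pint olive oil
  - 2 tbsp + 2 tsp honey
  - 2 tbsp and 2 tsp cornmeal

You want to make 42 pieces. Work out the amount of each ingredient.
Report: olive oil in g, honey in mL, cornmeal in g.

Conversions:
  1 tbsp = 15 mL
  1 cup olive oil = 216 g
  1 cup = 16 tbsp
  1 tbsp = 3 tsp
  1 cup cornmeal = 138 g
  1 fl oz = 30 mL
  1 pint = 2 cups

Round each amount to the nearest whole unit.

Scaling factor: 42/9 = 14/3.
olive oil: 1 pint × 14/3 × 2 cup/pint × 216 g/cup = 2016 g
honey: (2 tbsp + 2 tsp = 8/3 tbsp) × 14/3 × 15 mL/tbsp ≈ 187 mL
cornmeal: (2 tbsp + 2 tsp = 8/3 tbsp) × 14/3 ÷ 16 tbsp/cup × 138 g/cup ≈ 107 g

olive oil: 2016 g; honey: 187 mL; cornmeal: 107 g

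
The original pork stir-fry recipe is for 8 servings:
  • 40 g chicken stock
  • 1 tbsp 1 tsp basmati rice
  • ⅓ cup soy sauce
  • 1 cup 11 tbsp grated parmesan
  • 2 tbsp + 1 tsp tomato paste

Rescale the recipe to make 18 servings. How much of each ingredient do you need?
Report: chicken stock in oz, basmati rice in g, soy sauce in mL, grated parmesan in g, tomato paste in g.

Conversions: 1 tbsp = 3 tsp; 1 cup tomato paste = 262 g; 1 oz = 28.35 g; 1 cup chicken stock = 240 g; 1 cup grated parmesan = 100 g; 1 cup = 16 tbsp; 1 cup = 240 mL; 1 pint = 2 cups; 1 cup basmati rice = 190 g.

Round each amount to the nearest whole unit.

chicken stock: 3 oz; basmati rice: 36 g; soy sauce: 180 mL; grated parmesan: 380 g; tomato paste: 86 g

Scaling factor: 18/8 = 9/4 = 2.25.
chicken stock: 40 g × 9/4 ÷ 28.35 g/oz ≈ 3 oz
basmati rice: (1 tbsp + 1 tsp = 4/3 tbsp) × 9/4 ÷ 16 tbsp/cup × 190 g/cup ≈ 36 g
soy sauce: 1/3 cup × 9/4 × 240 mL/cup = 180 mL
grated parmesan: (1 cup + 11 tbsp = 1.6875 cup) × 9/4 × 100 g/cup ≈ 380 g
tomato paste: (2 tbsp + 1 tsp = 7/3 tbsp) × 9/4 ÷ 16 tbsp/cup × 262 g/cup ≈ 86 g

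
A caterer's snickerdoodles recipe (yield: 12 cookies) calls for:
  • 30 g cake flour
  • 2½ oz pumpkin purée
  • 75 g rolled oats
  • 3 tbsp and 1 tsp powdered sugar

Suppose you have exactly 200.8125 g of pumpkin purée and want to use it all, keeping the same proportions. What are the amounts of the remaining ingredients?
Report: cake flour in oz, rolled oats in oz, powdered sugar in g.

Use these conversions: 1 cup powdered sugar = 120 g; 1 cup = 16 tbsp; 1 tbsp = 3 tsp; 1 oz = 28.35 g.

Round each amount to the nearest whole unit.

The original recipe has 70.875 g of pumpkin purée, so the scaling factor is 200.8125 ÷ 70.875 = 17/6.
cake flour: 30 g × 17/6 ÷ 28.35 g/oz ≈ 3 oz
rolled oats: 75 g × 17/6 ÷ 28.35 g/oz ≈ 7 oz
powdered sugar: (3 tbsp + 1 tsp = 10/3 tbsp) × 17/6 ÷ 16 tbsp/cup × 120 g/cup ≈ 71 g

cake flour: 3 oz; rolled oats: 7 oz; powdered sugar: 71 g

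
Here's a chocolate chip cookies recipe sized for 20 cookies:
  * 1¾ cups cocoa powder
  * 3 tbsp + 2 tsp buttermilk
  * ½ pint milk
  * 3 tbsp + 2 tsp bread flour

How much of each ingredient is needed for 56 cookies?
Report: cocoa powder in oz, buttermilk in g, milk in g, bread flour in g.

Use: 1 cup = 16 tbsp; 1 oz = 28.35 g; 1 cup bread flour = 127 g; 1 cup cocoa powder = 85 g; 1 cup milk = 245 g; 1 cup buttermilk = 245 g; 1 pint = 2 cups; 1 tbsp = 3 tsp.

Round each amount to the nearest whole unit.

Scaling factor: 56/20 = 14/5 = 2.8.
cocoa powder: 1.75 cup × 14/5 × 85 g/cup ÷ 28.35 g/oz ≈ 15 oz
buttermilk: (3 tbsp + 2 tsp = 11/3 tbsp) × 14/5 ÷ 16 tbsp/cup × 245 g/cup ≈ 157 g
milk: 0.5 pint × 14/5 × 2 cup/pint × 245 g/cup = 686 g
bread flour: (3 tbsp + 2 tsp = 11/3 tbsp) × 14/5 ÷ 16 tbsp/cup × 127 g/cup ≈ 81 g

cocoa powder: 15 oz; buttermilk: 157 g; milk: 686 g; bread flour: 81 g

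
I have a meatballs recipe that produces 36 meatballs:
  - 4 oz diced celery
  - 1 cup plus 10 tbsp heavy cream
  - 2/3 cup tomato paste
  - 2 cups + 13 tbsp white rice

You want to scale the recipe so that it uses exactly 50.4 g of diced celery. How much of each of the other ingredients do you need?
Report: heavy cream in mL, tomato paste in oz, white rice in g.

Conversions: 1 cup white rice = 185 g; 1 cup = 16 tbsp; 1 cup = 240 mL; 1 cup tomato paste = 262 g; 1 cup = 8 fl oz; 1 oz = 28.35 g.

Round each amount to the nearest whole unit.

heavy cream: 173 mL; tomato paste: 3 oz; white rice: 231 g

The original recipe has 113.4 g of diced celery, so the scaling factor is 50.4 ÷ 113.4 = 4/9.
heavy cream: (1 cup + 10 tbsp = 1.625 cup) × 4/9 × 240 mL/cup ≈ 173 mL
tomato paste: 2/3 cup × 4/9 × 262 g/cup ÷ 28.35 g/oz ≈ 3 oz
white rice: (2 cup + 13 tbsp = 2.8125 cup) × 4/9 × 185 g/cup ≈ 231 g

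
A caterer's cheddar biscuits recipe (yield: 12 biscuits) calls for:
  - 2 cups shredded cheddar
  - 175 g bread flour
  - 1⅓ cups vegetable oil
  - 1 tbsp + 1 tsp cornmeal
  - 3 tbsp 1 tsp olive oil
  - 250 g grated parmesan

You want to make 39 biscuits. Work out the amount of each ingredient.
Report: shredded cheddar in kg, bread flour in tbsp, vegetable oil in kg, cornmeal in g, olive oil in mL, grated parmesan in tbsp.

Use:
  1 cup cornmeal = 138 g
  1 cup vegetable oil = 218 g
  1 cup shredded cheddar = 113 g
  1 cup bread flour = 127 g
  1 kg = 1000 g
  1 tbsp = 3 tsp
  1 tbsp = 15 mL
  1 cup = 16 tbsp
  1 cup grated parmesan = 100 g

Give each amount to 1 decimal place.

shredded cheddar: 0.7 kg; bread flour: 71.7 tbsp; vegetable oil: 0.9 kg; cornmeal: 37.4 g; olive oil: 162.5 mL; grated parmesan: 130.0 tbsp

Scaling factor: 39/12 = 13/4 = 3.25.
shredded cheddar: 2 cup × 13/4 × 113 g/cup ÷ 1000 g/kg ≈ 0.7 kg
bread flour: 175 g × 13/4 ÷ 127 g/cup × 16 tbsp/cup ≈ 71.7 tbsp
vegetable oil: 4/3 cup × 13/4 × 218 g/cup ÷ 1000 g/kg ≈ 0.9 kg
cornmeal: (1 tbsp + 1 tsp = 4/3 tbsp) × 13/4 ÷ 16 tbsp/cup × 138 g/cup ≈ 37.4 g
olive oil: (3 tbsp + 1 tsp = 10/3 tbsp) × 13/4 × 15 mL/tbsp = 162.5 mL
grated parmesan: 250 g × 13/4 ÷ 100 g/cup × 16 tbsp/cup = 130.0 tbsp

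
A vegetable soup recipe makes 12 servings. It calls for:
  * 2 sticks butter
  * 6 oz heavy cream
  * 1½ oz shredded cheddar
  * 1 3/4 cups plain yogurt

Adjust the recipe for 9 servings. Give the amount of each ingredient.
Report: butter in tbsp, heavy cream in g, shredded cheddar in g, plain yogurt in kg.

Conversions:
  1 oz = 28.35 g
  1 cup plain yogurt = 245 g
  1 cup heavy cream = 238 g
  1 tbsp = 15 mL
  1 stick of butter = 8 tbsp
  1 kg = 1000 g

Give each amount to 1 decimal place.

butter: 12.0 tbsp; heavy cream: 127.6 g; shredded cheddar: 31.9 g; plain yogurt: 0.3 kg

Scaling factor: 9/12 = 3/4 = 0.75.
butter: 2 stick × 3/4 × 8 tbsp/stick = 12.0 tbsp
heavy cream: 6 oz × 3/4 × 28.35 g/oz ≈ 127.6 g
shredded cheddar: 1.5 oz × 3/4 × 28.35 g/oz ≈ 31.9 g
plain yogurt: 1.75 cup × 3/4 × 245 g/cup ÷ 1000 g/kg ≈ 0.3 kg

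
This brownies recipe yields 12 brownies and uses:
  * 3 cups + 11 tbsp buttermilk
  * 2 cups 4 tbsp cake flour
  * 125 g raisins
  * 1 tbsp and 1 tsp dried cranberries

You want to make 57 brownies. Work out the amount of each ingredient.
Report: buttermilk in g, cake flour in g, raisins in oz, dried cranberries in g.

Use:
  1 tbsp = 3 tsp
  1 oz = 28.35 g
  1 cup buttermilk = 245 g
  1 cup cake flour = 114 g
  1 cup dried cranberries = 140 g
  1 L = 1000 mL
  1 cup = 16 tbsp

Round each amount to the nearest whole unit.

buttermilk: 4291 g; cake flour: 1218 g; raisins: 21 oz; dried cranberries: 55 g

Scaling factor: 57/12 = 19/4 = 4.75.
buttermilk: (3 cup + 11 tbsp = 3.6875 cup) × 19/4 × 245 g/cup ≈ 4291 g
cake flour: (2 cup + 4 tbsp = 2.25 cup) × 19/4 × 114 g/cup ≈ 1218 g
raisins: 125 g × 19/4 ÷ 28.35 g/oz ≈ 21 oz
dried cranberries: (1 tbsp + 1 tsp = 4/3 tbsp) × 19/4 ÷ 16 tbsp/cup × 140 g/cup ≈ 55 g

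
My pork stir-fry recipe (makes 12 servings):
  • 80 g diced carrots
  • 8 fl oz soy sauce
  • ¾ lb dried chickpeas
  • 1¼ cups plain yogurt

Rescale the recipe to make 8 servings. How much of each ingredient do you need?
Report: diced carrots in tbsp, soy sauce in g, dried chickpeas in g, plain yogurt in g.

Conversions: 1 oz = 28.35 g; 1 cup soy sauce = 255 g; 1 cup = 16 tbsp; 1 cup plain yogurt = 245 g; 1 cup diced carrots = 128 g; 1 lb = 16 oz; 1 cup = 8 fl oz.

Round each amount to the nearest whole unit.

diced carrots: 7 tbsp; soy sauce: 170 g; dried chickpeas: 227 g; plain yogurt: 204 g

Scaling factor: 8/12 = 2/3.
diced carrots: 80 g × 2/3 ÷ 128 g/cup × 16 tbsp/cup ≈ 7 tbsp
soy sauce: 8 fl oz × 2/3 ÷ 8 fl oz/cup × 255 g/cup = 170 g
dried chickpeas: 0.75 lb × 2/3 × 16 oz/lb × 28.35 g/oz ≈ 227 g
plain yogurt: 1.25 cup × 2/3 × 245 g/cup ≈ 204 g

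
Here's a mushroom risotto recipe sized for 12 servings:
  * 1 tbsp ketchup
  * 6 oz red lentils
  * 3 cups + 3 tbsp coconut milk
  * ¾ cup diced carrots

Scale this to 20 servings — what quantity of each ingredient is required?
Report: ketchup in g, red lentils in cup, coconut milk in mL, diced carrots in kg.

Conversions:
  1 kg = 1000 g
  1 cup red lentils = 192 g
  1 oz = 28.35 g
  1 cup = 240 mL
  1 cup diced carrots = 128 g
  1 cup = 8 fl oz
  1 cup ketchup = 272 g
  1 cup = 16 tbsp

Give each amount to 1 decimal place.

ketchup: 28.3 g; red lentils: 1.5 cup; coconut milk: 1275.0 mL; diced carrots: 0.2 kg

Scaling factor: 20/12 = 5/3.
ketchup: 1 tbsp × 5/3 ÷ 16 tbsp/cup × 272 g/cup ≈ 28.3 g
red lentils: 6 oz × 5/3 × 28.35 g/oz ÷ 192 g/cup ≈ 1.5 cup
coconut milk: (3 cup + 3 tbsp = 3.1875 cup) × 5/3 × 240 mL/cup = 1275.0 mL
diced carrots: 0.75 cup × 5/3 × 128 g/cup ÷ 1000 g/kg ≈ 0.2 kg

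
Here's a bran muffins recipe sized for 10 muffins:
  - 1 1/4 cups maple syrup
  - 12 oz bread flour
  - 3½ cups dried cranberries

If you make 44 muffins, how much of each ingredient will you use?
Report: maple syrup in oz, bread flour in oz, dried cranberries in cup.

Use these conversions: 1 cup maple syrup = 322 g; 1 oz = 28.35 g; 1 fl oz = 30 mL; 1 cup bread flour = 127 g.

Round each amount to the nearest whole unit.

Scaling factor: 44/10 = 22/5 = 4.4.
maple syrup: 1.25 cup × 22/5 × 322 g/cup ÷ 28.35 g/oz ≈ 62 oz
bread flour: 12 oz × 22/5 ≈ 53 oz
dried cranberries: 3.5 cup × 22/5 ≈ 15 cup

maple syrup: 62 oz; bread flour: 53 oz; dried cranberries: 15 cup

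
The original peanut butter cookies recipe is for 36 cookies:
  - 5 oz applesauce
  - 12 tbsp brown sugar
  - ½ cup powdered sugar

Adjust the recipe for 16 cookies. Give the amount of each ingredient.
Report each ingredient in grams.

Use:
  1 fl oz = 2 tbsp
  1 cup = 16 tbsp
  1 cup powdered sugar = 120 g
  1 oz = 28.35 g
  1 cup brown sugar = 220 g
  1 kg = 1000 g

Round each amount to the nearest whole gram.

applesauce: 63 g; brown sugar: 73 g; powdered sugar: 27 g

Scaling factor: 16/36 = 4/9.
applesauce: 5 oz × 4/9 × 28.35 g/oz = 63 g
brown sugar: 12 tbsp × 4/9 ÷ 16 tbsp/cup × 220 g/cup ≈ 73 g
powdered sugar: 0.5 cup × 4/9 × 120 g/cup ≈ 27 g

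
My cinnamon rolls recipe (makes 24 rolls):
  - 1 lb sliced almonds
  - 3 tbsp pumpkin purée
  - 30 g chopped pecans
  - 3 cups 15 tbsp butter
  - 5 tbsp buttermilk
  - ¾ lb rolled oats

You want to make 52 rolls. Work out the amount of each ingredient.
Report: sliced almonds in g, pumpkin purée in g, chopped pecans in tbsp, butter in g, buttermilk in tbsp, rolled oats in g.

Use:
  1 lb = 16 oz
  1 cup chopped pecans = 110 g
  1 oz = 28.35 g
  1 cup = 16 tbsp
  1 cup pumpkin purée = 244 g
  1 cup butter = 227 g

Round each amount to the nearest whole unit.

sliced almonds: 983 g; pumpkin purée: 99 g; chopped pecans: 9 tbsp; butter: 1937 g; buttermilk: 11 tbsp; rolled oats: 737 g

Scaling factor: 52/24 = 13/6.
sliced almonds: 1 lb × 13/6 × 16 oz/lb × 28.35 g/oz ≈ 983 g
pumpkin purée: 3 tbsp × 13/6 ÷ 16 tbsp/cup × 244 g/cup ≈ 99 g
chopped pecans: 30 g × 13/6 ÷ 110 g/cup × 16 tbsp/cup ≈ 9 tbsp
butter: (3 cup + 15 tbsp = 3.9375 cup) × 13/6 × 227 g/cup ≈ 1937 g
buttermilk: 5 tbsp × 13/6 ≈ 11 tbsp
rolled oats: 0.75 lb × 13/6 × 16 oz/lb × 28.35 g/oz ≈ 737 g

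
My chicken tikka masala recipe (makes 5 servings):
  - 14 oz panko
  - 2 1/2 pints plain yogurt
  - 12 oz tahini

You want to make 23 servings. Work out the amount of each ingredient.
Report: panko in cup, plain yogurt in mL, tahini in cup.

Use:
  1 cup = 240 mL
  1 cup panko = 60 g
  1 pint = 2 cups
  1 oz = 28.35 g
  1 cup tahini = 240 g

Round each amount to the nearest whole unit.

Scaling factor: 23/5 = 4.6.
panko: 14 oz × 23/5 × 28.35 g/oz ÷ 60 g/cup ≈ 30 cup
plain yogurt: 2.5 pint × 23/5 × 2 cup/pint × 240 mL/cup = 5520 mL
tahini: 12 oz × 23/5 × 28.35 g/oz ÷ 240 g/cup ≈ 7 cup

panko: 30 cup; plain yogurt: 5520 mL; tahini: 7 cup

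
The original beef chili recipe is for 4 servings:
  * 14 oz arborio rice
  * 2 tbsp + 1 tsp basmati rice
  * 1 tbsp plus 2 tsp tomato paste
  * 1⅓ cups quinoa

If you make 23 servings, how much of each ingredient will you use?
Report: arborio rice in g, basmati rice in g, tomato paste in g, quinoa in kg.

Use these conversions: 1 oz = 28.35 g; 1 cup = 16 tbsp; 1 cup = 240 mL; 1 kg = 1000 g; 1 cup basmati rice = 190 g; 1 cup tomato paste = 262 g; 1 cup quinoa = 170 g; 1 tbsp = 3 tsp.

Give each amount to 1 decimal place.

Scaling factor: 23/4 = 5.75.
arborio rice: 14 oz × 23/4 × 28.35 g/oz ≈ 2282.2 g
basmati rice: (2 tbsp + 1 tsp = 7/3 tbsp) × 23/4 ÷ 16 tbsp/cup × 190 g/cup ≈ 159.3 g
tomato paste: (1 tbsp + 2 tsp = 5/3 tbsp) × 23/4 ÷ 16 tbsp/cup × 262 g/cup ≈ 156.9 g
quinoa: 4/3 cup × 23/4 × 170 g/cup ÷ 1000 g/kg ≈ 1.3 kg

arborio rice: 2282.2 g; basmati rice: 159.3 g; tomato paste: 156.9 g; quinoa: 1.3 kg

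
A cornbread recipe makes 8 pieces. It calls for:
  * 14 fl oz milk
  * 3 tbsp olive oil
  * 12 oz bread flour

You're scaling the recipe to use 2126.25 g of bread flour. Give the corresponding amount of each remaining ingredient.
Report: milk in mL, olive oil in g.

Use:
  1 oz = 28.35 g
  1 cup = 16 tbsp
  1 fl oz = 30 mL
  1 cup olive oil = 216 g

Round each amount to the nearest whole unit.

milk: 2625 mL; olive oil: 253 g

The original recipe has 340.2 g of bread flour, so the scaling factor is 2126.25 ÷ 340.2 = 25/4 = 6.25.
milk: 14 fl oz × 25/4 × 30 mL/fl oz = 2625 mL
olive oil: 3 tbsp × 25/4 ÷ 16 tbsp/cup × 216 g/cup ≈ 253 g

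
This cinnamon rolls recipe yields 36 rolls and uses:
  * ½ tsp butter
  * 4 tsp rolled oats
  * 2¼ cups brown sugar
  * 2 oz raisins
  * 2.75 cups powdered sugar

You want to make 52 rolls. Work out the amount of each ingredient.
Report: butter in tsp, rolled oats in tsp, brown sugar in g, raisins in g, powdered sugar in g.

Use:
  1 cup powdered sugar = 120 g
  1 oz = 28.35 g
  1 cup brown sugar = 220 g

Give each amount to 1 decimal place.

butter: 0.7 tsp; rolled oats: 5.8 tsp; brown sugar: 715.0 g; raisins: 81.9 g; powdered sugar: 476.7 g

Scaling factor: 52/36 = 13/9.
butter: 0.5 tsp × 13/9 ≈ 0.7 tsp
rolled oats: 4 tsp × 13/9 ≈ 5.8 tsp
brown sugar: 2.25 cup × 13/9 × 220 g/cup = 715.0 g
raisins: 2 oz × 13/9 × 28.35 g/oz = 81.9 g
powdered sugar: 2.75 cup × 13/9 × 120 g/cup ≈ 476.7 g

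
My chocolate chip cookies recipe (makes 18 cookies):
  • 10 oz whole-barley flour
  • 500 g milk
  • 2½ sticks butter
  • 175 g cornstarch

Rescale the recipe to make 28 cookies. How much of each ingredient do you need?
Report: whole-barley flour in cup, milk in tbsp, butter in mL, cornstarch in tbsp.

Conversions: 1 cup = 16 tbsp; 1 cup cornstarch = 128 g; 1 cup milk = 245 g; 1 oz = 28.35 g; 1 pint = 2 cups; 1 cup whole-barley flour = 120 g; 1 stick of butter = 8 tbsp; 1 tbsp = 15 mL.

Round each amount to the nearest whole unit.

Scaling factor: 28/18 = 14/9.
whole-barley flour: 10 oz × 14/9 × 28.35 g/oz ÷ 120 g/cup ≈ 4 cup
milk: 500 g × 14/9 ÷ 245 g/cup × 16 tbsp/cup ≈ 51 tbsp
butter: 2.5 stick × 14/9 × 8 tbsp/stick × 15 mL/tbsp ≈ 467 mL
cornstarch: 175 g × 14/9 ÷ 128 g/cup × 16 tbsp/cup ≈ 34 tbsp

whole-barley flour: 4 cup; milk: 51 tbsp; butter: 467 mL; cornstarch: 34 tbsp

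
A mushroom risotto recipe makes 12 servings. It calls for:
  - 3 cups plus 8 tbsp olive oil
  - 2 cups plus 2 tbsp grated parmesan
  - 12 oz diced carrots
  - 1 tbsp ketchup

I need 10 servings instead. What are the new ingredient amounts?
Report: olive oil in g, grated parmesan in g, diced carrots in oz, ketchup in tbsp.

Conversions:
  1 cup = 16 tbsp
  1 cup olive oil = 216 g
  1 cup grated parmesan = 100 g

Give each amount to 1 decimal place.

Scaling factor: 10/12 = 5/6.
olive oil: (3 cup + 8 tbsp = 3.5 cup) × 5/6 × 216 g/cup = 630.0 g
grated parmesan: (2 cup + 2 tbsp = 2.125 cup) × 5/6 × 100 g/cup ≈ 177.1 g
diced carrots: 12 oz × 5/6 = 10.0 oz
ketchup: 1 tbsp × 5/6 ≈ 0.8 tbsp

olive oil: 630.0 g; grated parmesan: 177.1 g; diced carrots: 10.0 oz; ketchup: 0.8 tbsp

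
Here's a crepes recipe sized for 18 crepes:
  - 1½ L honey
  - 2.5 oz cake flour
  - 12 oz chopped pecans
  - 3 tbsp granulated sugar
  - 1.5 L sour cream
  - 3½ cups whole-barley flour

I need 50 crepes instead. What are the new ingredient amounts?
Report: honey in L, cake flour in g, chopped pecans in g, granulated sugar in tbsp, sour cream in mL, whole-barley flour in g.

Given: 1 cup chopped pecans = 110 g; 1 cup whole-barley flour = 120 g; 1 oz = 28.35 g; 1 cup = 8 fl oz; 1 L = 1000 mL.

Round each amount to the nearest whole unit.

honey: 4 L; cake flour: 197 g; chopped pecans: 945 g; granulated sugar: 8 tbsp; sour cream: 4167 mL; whole-barley flour: 1167 g

Scaling factor: 50/18 = 25/9.
honey: 1.5 L × 25/9 ≈ 4 L
cake flour: 2.5 oz × 25/9 × 28.35 g/oz ≈ 197 g
chopped pecans: 12 oz × 25/9 × 28.35 g/oz = 945 g
granulated sugar: 3 tbsp × 25/9 ≈ 8 tbsp
sour cream: 1.5 L × 25/9 × 1000 mL/L ≈ 4167 mL
whole-barley flour: 3.5 cup × 25/9 × 120 g/cup ≈ 1167 g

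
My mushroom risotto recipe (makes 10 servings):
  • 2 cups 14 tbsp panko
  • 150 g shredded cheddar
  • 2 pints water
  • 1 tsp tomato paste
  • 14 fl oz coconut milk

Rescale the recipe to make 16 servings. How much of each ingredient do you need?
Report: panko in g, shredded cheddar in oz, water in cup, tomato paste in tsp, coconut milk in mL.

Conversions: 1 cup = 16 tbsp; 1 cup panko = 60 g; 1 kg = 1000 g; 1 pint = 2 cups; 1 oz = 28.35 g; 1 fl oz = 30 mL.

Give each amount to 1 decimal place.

Scaling factor: 16/10 = 8/5 = 1.6.
panko: (2 cup + 14 tbsp = 2.875 cup) × 8/5 × 60 g/cup = 276.0 g
shredded cheddar: 150 g × 8/5 ÷ 28.35 g/oz ≈ 8.5 oz
water: 2 pint × 8/5 × 2 cup/pint = 6.4 cup
tomato paste: 1 tsp × 8/5 = 1.6 tsp
coconut milk: 14 fl oz × 8/5 × 30 mL/fl oz = 672.0 mL

panko: 276.0 g; shredded cheddar: 8.5 oz; water: 6.4 cup; tomato paste: 1.6 tsp; coconut milk: 672.0 mL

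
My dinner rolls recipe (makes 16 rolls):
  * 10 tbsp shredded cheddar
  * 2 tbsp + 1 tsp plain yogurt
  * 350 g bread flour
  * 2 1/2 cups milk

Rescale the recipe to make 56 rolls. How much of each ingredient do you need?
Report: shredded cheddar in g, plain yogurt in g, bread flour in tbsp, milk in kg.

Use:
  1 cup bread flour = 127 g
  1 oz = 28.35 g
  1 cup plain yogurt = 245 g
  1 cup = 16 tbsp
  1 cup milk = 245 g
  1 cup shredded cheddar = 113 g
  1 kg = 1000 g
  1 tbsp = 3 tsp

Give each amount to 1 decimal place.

shredded cheddar: 247.2 g; plain yogurt: 125.1 g; bread flour: 154.3 tbsp; milk: 2.1 kg

Scaling factor: 56/16 = 7/2 = 3.5.
shredded cheddar: 10 tbsp × 7/2 ÷ 16 tbsp/cup × 113 g/cup ≈ 247.2 g
plain yogurt: (2 tbsp + 1 tsp = 7/3 tbsp) × 7/2 ÷ 16 tbsp/cup × 245 g/cup ≈ 125.1 g
bread flour: 350 g × 7/2 ÷ 127 g/cup × 16 tbsp/cup ≈ 154.3 tbsp
milk: 2.5 cup × 7/2 × 245 g/cup ÷ 1000 g/kg ≈ 2.1 kg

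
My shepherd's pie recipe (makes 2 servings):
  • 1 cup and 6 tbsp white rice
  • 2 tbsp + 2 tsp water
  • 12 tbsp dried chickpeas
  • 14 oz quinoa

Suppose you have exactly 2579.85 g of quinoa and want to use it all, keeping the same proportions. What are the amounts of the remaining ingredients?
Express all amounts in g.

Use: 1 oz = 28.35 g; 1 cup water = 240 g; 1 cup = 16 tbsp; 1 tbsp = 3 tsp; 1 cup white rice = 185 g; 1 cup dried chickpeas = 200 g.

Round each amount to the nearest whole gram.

The original recipe has 396.9 g of quinoa, so the scaling factor is 2579.85 ÷ 396.9 = 13/2 = 6.5.
white rice: (1 cup + 6 tbsp = 1.375 cup) × 13/2 × 185 g/cup ≈ 1653 g
water: (2 tbsp + 2 tsp = 8/3 tbsp) × 13/2 ÷ 16 tbsp/cup × 240 g/cup = 260 g
dried chickpeas: 12 tbsp × 13/2 ÷ 16 tbsp/cup × 200 g/cup = 975 g

white rice: 1653 g; water: 260 g; dried chickpeas: 975 g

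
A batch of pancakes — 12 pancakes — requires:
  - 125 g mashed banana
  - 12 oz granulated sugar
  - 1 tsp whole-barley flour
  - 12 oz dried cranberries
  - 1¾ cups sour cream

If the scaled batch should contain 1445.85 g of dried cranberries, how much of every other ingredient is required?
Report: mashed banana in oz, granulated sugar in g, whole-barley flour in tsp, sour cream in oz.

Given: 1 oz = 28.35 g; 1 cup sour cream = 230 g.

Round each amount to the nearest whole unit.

mashed banana: 19 oz; granulated sugar: 1446 g; whole-barley flour: 4 tsp; sour cream: 60 oz

The original recipe has 340.2 g of dried cranberries, so the scaling factor is 1445.85 ÷ 340.2 = 17/4 = 4.25.
mashed banana: 125 g × 17/4 ÷ 28.35 g/oz ≈ 19 oz
granulated sugar: 12 oz × 17/4 × 28.35 g/oz ≈ 1446 g
whole-barley flour: 1 tsp × 17/4 ≈ 4 tsp
sour cream: 1.75 cup × 17/4 × 230 g/cup ÷ 28.35 g/oz ≈ 60 oz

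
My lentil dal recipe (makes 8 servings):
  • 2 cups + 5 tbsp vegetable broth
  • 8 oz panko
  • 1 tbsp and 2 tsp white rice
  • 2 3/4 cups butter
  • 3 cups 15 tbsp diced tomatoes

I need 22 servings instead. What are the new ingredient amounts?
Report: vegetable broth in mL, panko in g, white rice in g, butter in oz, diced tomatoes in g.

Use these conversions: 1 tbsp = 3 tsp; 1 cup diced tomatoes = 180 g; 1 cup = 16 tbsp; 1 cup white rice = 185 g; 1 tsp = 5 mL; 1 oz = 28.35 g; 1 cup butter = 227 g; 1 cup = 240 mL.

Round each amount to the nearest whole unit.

Scaling factor: 22/8 = 11/4 = 2.75.
vegetable broth: (2 cup + 5 tbsp = 2.3125 cup) × 11/4 × 240 mL/cup ≈ 1526 mL
panko: 8 oz × 11/4 × 28.35 g/oz ≈ 624 g
white rice: (1 tbsp + 2 tsp = 5/3 tbsp) × 11/4 ÷ 16 tbsp/cup × 185 g/cup ≈ 53 g
butter: 2.75 cup × 11/4 × 227 g/cup ÷ 28.35 g/oz ≈ 61 oz
diced tomatoes: (3 cup + 15 tbsp = 3.9375 cup) × 11/4 × 180 g/cup ≈ 1949 g

vegetable broth: 1526 mL; panko: 624 g; white rice: 53 g; butter: 61 oz; diced tomatoes: 1949 g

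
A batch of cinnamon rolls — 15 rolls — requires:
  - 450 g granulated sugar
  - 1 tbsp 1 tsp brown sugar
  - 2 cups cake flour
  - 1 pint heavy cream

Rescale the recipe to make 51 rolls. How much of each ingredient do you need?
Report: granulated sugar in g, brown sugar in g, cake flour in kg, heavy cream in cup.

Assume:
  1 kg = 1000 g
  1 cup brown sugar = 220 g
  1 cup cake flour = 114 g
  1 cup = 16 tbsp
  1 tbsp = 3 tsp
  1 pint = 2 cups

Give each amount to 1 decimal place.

granulated sugar: 1530.0 g; brown sugar: 62.3 g; cake flour: 0.8 kg; heavy cream: 6.8 cup

Scaling factor: 51/15 = 17/5 = 3.4.
granulated sugar: 450 g × 17/5 = 1530.0 g
brown sugar: (1 tbsp + 1 tsp = 4/3 tbsp) × 17/5 ÷ 16 tbsp/cup × 220 g/cup ≈ 62.3 g
cake flour: 2 cup × 17/5 × 114 g/cup ÷ 1000 g/kg ≈ 0.8 kg
heavy cream: 1 pint × 17/5 × 2 cup/pint = 6.8 cup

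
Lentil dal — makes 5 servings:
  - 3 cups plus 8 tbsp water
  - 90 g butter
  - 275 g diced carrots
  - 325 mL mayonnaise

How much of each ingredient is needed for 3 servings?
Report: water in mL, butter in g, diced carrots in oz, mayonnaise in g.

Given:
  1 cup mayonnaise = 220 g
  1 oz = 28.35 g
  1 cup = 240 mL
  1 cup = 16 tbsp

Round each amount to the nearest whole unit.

Scaling factor: 3/5 = 0.6.
water: (3 cup + 8 tbsp = 3.5 cup) × 3/5 × 240 mL/cup = 504 mL
butter: 90 g × 3/5 = 54 g
diced carrots: 275 g × 3/5 ÷ 28.35 g/oz ≈ 6 oz
mayonnaise: 325 mL × 3/5 ÷ 240 mL/cup × 220 g/cup ≈ 179 g

water: 504 mL; butter: 54 g; diced carrots: 6 oz; mayonnaise: 179 g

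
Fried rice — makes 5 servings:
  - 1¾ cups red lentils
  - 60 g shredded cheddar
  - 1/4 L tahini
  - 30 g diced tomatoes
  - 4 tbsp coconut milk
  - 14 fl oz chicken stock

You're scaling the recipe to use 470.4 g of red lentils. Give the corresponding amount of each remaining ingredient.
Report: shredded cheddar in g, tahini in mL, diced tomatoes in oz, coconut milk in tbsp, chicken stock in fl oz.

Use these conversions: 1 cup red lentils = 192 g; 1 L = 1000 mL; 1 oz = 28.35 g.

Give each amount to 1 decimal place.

shredded cheddar: 84.0 g; tahini: 350.0 mL; diced tomatoes: 1.5 oz; coconut milk: 5.6 tbsp; chicken stock: 19.6 fl oz

The original recipe has 336 g of red lentils, so the scaling factor is 470.4 ÷ 336 = 7/5 = 1.4.
shredded cheddar: 60 g × 7/5 = 84.0 g
tahini: 0.25 L × 7/5 × 1000 mL/L = 350.0 mL
diced tomatoes: 30 g × 7/5 ÷ 28.35 g/oz ≈ 1.5 oz
coconut milk: 4 tbsp × 7/5 = 5.6 tbsp
chicken stock: 14 fl oz × 7/5 = 19.6 fl oz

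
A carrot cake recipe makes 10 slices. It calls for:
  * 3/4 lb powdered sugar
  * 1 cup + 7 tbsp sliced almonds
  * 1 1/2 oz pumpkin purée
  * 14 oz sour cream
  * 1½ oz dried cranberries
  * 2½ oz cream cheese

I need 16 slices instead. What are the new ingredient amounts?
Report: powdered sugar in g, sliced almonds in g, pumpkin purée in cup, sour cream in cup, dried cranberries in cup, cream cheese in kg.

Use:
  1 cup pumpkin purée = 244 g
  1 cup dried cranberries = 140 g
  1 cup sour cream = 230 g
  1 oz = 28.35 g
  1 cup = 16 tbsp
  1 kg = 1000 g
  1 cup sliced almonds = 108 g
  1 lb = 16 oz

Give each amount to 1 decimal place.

Scaling factor: 16/10 = 8/5 = 1.6.
powdered sugar: 0.75 lb × 8/5 × 16 oz/lb × 28.35 g/oz ≈ 544.3 g
sliced almonds: (1 cup + 7 tbsp = 1.4375 cup) × 8/5 × 108 g/cup = 248.4 g
pumpkin purée: 1.5 oz × 8/5 × 28.35 g/oz ÷ 244 g/cup ≈ 0.3 cup
sour cream: 14 oz × 8/5 × 28.35 g/oz ÷ 230 g/cup ≈ 2.8 cup
dried cranberries: 1.5 oz × 8/5 × 28.35 g/oz ÷ 140 g/cup ≈ 0.5 cup
cream cheese: 2.5 oz × 8/5 × 28.35 g/oz ÷ 1000 g/kg ≈ 0.1 kg

powdered sugar: 544.3 g; sliced almonds: 248.4 g; pumpkin purée: 0.3 cup; sour cream: 2.8 cup; dried cranberries: 0.5 cup; cream cheese: 0.1 kg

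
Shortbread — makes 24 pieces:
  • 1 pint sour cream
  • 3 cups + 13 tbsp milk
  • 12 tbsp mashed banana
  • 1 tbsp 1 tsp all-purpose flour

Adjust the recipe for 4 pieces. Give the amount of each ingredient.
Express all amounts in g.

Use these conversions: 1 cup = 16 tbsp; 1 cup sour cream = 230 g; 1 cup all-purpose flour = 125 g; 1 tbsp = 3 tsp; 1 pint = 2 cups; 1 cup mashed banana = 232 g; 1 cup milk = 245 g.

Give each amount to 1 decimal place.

sour cream: 76.7 g; milk: 155.7 g; mashed banana: 29.0 g; all-purpose flour: 1.7 g

Scaling factor: 4/24 = 1/6.
sour cream: 1 pint × 1/6 × 2 cup/pint × 230 g/cup ≈ 76.7 g
milk: (3 cup + 13 tbsp = 3.8125 cup) × 1/6 × 245 g/cup ≈ 155.7 g
mashed banana: 12 tbsp × 1/6 ÷ 16 tbsp/cup × 232 g/cup = 29.0 g
all-purpose flour: (1 tbsp + 1 tsp = 4/3 tbsp) × 1/6 ÷ 16 tbsp/cup × 125 g/cup ≈ 1.7 g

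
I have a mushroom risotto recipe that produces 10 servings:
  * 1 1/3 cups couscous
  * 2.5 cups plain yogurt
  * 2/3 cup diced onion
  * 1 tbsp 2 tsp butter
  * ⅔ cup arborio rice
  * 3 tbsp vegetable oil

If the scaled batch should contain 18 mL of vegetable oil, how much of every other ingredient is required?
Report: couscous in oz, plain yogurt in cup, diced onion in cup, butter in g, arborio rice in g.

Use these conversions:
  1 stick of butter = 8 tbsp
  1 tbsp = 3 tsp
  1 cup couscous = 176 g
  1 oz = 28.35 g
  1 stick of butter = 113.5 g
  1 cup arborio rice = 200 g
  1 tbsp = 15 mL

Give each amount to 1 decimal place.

The original recipe has 45 mL of vegetable oil, so the scaling factor is 18 ÷ 45 = 2/5 = 0.4.
couscous: 4/3 cup × 2/5 × 176 g/cup ÷ 28.35 g/oz ≈ 3.3 oz
plain yogurt: 2.5 cup × 2/5 = 1.0 cup
diced onion: 2/3 cup × 2/5 ≈ 0.3 cup
butter: (1 tbsp + 2 tsp = 5/3 tbsp) × 2/5 ÷ 8 tbsp/stick × 113.5 g/stick ≈ 9.5 g
arborio rice: 2/3 cup × 2/5 × 200 g/cup ≈ 53.3 g

couscous: 3.3 oz; plain yogurt: 1.0 cup; diced onion: 0.3 cup; butter: 9.5 g; arborio rice: 53.3 g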